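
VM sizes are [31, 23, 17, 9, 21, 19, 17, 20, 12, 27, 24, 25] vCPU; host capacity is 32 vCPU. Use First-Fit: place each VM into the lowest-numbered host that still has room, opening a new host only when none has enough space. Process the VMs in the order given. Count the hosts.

host 1: place 31 vCPU, 1 vCPU left
host 2: place 23 vCPU, 9 vCPU left
host 3: place 17 vCPU, 15 vCPU left
host 2: place 9 vCPU, 0 vCPU left
host 4: place 21 vCPU, 11 vCPU left
host 5: place 19 vCPU, 13 vCPU left
host 6: place 17 vCPU, 15 vCPU left
host 7: place 20 vCPU, 12 vCPU left
host 3: place 12 vCPU, 3 vCPU left
host 8: place 27 vCPU, 5 vCPU left
host 9: place 24 vCPU, 8 vCPU left
host 10: place 25 vCPU, 7 vCPU left
Final hosts: [31] [23,9] [17,12] [21] [19] [17] [20] [27] [24] [25].

10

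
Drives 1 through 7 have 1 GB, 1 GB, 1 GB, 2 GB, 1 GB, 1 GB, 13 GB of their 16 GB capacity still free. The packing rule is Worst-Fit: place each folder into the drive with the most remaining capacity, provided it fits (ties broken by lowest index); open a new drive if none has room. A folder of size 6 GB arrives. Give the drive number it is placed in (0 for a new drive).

Drives with room: drive 7 (13 GB).
Most room is drive 7 with 13 GB free.

7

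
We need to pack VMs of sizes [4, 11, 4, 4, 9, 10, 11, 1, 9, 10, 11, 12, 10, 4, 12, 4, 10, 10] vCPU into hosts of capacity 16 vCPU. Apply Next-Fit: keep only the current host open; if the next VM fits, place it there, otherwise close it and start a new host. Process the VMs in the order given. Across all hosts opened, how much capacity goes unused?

Put 4 vCPU in host 1; 12 vCPU remain.
Put 11 vCPU in host 1; 1 vCPU remain.
Put 4 vCPU in host 2; 12 vCPU remain.
Put 4 vCPU in host 2; 8 vCPU remain.
Put 9 vCPU in host 3; 7 vCPU remain.
Put 10 vCPU in host 4; 6 vCPU remain.
Put 11 vCPU in host 5; 5 vCPU remain.
Put 1 vCPU in host 5; 4 vCPU remain.
Put 9 vCPU in host 6; 7 vCPU remain.
Put 10 vCPU in host 7; 6 vCPU remain.
Put 11 vCPU in host 8; 5 vCPU remain.
Put 12 vCPU in host 9; 4 vCPU remain.
Put 10 vCPU in host 10; 6 vCPU remain.
Put 4 vCPU in host 10; 2 vCPU remain.
Put 12 vCPU in host 11; 4 vCPU remain.
Put 4 vCPU in host 11; 0 vCPU remain.
Put 10 vCPU in host 12; 6 vCPU remain.
Put 10 vCPU in host 13; 6 vCPU remain.
13 hosts × 16 vCPU = 208 vCPU; used 146 vCPU; unused 62 vCPU.

62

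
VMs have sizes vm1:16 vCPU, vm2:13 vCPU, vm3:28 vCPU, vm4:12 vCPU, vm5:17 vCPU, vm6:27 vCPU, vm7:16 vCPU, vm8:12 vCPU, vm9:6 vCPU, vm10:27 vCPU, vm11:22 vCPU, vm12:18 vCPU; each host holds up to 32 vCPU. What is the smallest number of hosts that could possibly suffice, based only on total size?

Total size = 16 + 13 + 28 + 12 + 17 + 27 + 16 + 12 + 6 + 27 + 22 + 18 = 214 vCPU.
⌈214 / 32⌉ = 7.

7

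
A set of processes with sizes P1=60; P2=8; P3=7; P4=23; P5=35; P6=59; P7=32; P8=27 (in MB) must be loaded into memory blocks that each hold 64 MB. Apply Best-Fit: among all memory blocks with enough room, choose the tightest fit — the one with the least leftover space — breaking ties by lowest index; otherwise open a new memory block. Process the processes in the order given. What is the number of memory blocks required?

Put P1 (60 MB) in memory block 1; 4 MB remain.
Put P2 (8 MB) in memory block 2; 56 MB remain.
Put P3 (7 MB) in memory block 2; 49 MB remain.
Put P4 (23 MB) in memory block 2; 26 MB remain.
Put P5 (35 MB) in memory block 3; 29 MB remain.
Put P6 (59 MB) in memory block 4; 5 MB remain.
Put P7 (32 MB) in memory block 5; 32 MB remain.
Put P8 (27 MB) in memory block 3; 2 MB remain.
Final memory blocks: [60] [8,7,23] [35,27] [59] [32].

5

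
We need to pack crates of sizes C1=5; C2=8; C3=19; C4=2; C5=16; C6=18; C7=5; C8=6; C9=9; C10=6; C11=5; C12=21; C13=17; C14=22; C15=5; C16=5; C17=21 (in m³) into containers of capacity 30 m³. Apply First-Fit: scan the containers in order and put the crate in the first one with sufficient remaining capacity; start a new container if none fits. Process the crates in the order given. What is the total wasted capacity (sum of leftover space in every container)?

Put C1 (5 m³) in container 1; 25 m³ remain.
Put C2 (8 m³) in container 1; 17 m³ remain.
Put C3 (19 m³) in container 2; 11 m³ remain.
Put C4 (2 m³) in container 1; 15 m³ remain.
Put C5 (16 m³) in container 3; 14 m³ remain.
Put C6 (18 m³) in container 4; 12 m³ remain.
Put C7 (5 m³) in container 1; 10 m³ remain.
Put C8 (6 m³) in container 1; 4 m³ remain.
Put C9 (9 m³) in container 2; 2 m³ remain.
Put C10 (6 m³) in container 3; 8 m³ remain.
Put C11 (5 m³) in container 3; 3 m³ remain.
Put C12 (21 m³) in container 5; 9 m³ remain.
Put C13 (17 m³) in container 6; 13 m³ remain.
Put C14 (22 m³) in container 7; 8 m³ remain.
Put C15 (5 m³) in container 4; 7 m³ remain.
Put C16 (5 m³) in container 4; 2 m³ remain.
Put C17 (21 m³) in container 8; 9 m³ remain.
8 containers × 30 m³ = 240 m³; used 190 m³; unused 50 m³.

50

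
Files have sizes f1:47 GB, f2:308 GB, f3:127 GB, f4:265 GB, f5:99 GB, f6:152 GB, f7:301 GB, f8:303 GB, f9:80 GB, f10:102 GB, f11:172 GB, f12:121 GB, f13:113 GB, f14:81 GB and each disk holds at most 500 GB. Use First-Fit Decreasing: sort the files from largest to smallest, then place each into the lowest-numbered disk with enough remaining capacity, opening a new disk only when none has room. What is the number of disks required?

Sorted descending: 308, 303, 301, 265, 172, 152, 127, 121, 113, 102, 99, 81, 80, 47.
disk 1: place 308 GB, 192 GB left
disk 2: place 303 GB, 197 GB left
disk 3: place 301 GB, 199 GB left
disk 4: place 265 GB, 235 GB left
disk 1: place 172 GB, 20 GB left
disk 2: place 152 GB, 45 GB left
disk 3: place 127 GB, 72 GB left
disk 4: place 121 GB, 114 GB left
disk 4: place 113 GB, 1 GB left
disk 5: place 102 GB, 398 GB left
disk 5: place 99 GB, 299 GB left
disk 5: place 81 GB, 218 GB left
disk 5: place 80 GB, 138 GB left
disk 3: place 47 GB, 25 GB left
Final disks: [308,172] [303,152] [301,127,47] [265,121,113] [102,99,81,80].

5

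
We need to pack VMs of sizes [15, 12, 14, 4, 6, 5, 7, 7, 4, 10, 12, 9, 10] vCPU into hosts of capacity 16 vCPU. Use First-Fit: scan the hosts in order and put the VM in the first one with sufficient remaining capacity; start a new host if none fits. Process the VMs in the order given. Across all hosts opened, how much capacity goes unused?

29

15 vCPU → host 1 (remaining 1 vCPU)
12 vCPU → host 2 (remaining 4 vCPU)
14 vCPU → host 3 (remaining 2 vCPU)
4 vCPU → host 2 (remaining 0 vCPU)
6 vCPU → host 4 (remaining 10 vCPU)
5 vCPU → host 4 (remaining 5 vCPU)
7 vCPU → host 5 (remaining 9 vCPU)
7 vCPU → host 5 (remaining 2 vCPU)
4 vCPU → host 4 (remaining 1 vCPU)
10 vCPU → host 6 (remaining 6 vCPU)
12 vCPU → host 7 (remaining 4 vCPU)
9 vCPU → host 8 (remaining 7 vCPU)
10 vCPU → host 9 (remaining 6 vCPU)
9 hosts × 16 vCPU = 144 vCPU; used 115 vCPU; unused 29 vCPU.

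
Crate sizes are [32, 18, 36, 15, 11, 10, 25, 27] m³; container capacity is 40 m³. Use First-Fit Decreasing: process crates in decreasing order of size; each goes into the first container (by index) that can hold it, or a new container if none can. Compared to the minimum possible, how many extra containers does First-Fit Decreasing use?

0

First-Fit Decreasing: [36] [32] [27,11] [25,15] [18,10] → 5 containers.
Total size 174 m³; any packing needs at least ⌈174/40⌉ = 5 containers.
So 5 is already optimal.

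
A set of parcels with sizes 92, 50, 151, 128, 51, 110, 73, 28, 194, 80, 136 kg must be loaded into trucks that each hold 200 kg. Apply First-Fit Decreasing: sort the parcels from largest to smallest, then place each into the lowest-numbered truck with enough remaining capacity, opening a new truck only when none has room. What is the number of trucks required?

6

Sorted descending: 194, 151, 136, 128, 110, 92, 80, 73, 51, 50, 28.
truck 1: place 194 kg, 6 kg left
truck 2: place 151 kg, 49 kg left
truck 3: place 136 kg, 64 kg left
truck 4: place 128 kg, 72 kg left
truck 5: place 110 kg, 90 kg left
truck 6: place 92 kg, 108 kg left
truck 5: place 80 kg, 10 kg left
truck 6: place 73 kg, 35 kg left
truck 3: place 51 kg, 13 kg left
truck 4: place 50 kg, 22 kg left
truck 2: place 28 kg, 21 kg left
Final trucks: [194] [151,28] [136,51] [128,50] [110,80] [92,73].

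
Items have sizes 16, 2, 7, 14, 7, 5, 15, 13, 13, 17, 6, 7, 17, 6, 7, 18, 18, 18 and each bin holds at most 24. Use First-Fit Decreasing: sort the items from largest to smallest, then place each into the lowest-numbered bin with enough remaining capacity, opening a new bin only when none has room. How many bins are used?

10 bins

Sorted descending: 18, 18, 18, 17, 17, 16, 15, 14, 13, 13, 7, 7, 7, 7, 6, 6, 5, 2.
Put 18 in bin 1; 6 remain.
Put 18 in bin 2; 6 remain.
Put 18 in bin 3; 6 remain.
Put 17 in bin 4; 7 remain.
Put 17 in bin 5; 7 remain.
Put 16 in bin 6; 8 remain.
Put 15 in bin 7; 9 remain.
Put 14 in bin 8; 10 remain.
Put 13 in bin 9; 11 remain.
Put 13 in bin 10; 11 remain.
Put 7 in bin 4; 0 remain.
Put 7 in bin 5; 0 remain.
Put 7 in bin 6; 1 remain.
Put 7 in bin 7; 2 remain.
Put 6 in bin 1; 0 remain.
Put 6 in bin 2; 0 remain.
Put 5 in bin 3; 1 remain.
Put 2 in bin 7; 0 remain.
Final bins: [18,6] [18,6] [18,5] [17,7] [17,7] [16,7] [15,7,2] [14] [13] [13].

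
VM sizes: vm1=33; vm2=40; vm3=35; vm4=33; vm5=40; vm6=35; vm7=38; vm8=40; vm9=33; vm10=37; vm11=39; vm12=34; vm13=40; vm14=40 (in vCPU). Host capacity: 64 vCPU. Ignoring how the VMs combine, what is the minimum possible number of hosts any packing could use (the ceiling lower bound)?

9

Total size = 33 + 40 + 35 + 33 + 40 + 35 + 38 + 40 + 33 + 37 + 39 + 34 + 40 + 40 = 517 vCPU.
⌈517 / 64⌉ = 9.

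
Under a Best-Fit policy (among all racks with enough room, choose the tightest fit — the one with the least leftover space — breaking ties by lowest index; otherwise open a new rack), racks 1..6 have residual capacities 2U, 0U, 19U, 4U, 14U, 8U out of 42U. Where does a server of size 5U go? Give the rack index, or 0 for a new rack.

Racks with room: rack 3 (19U), rack 5 (14U), rack 6 (8U).
Tightest fit is rack 6 with 8U free.

6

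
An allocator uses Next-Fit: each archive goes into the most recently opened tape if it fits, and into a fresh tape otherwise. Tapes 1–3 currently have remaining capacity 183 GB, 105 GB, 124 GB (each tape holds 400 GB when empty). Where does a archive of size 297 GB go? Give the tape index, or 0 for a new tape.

Next-Fit only looks at tape 3, which has 124 GB free.
297 GB does not fit, so a new tape is opened.

0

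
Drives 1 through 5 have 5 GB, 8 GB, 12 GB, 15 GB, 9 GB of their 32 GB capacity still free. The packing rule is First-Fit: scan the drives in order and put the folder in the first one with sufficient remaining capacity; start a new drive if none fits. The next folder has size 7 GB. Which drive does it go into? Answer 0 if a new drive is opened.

Drives with room: drive 2 (8 GB), drive 3 (12 GB), drive 4 (15 GB), drive 5 (9 GB).
The first with room is drive 2.

2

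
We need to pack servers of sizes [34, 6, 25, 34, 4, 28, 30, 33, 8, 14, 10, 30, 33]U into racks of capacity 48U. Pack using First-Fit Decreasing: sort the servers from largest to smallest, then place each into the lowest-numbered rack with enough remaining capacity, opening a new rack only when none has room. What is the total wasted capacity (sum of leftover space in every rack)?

Sorted descending: 34, 34, 33, 33, 30, 30, 28, 25, 14, 10, 8, 6, 4.
rack 1: place 34U, 14U left
rack 2: place 34U, 14U left
rack 3: place 33U, 15U left
rack 4: place 33U, 15U left
rack 5: place 30U, 18U left
rack 6: place 30U, 18U left
rack 7: place 28U, 20U left
rack 8: place 25U, 23U left
rack 1: place 14U, 0U left
rack 2: place 10U, 4U left
rack 3: place 8U, 7U left
rack 3: place 6U, 1U left
rack 2: place 4U, 0U left
8 racks × 48U = 384U; used 289U; unused 95U.

95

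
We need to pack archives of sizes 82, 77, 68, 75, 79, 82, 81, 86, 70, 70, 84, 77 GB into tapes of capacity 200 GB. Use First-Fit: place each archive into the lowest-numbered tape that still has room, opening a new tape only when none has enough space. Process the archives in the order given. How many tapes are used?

tape 1: place 82 GB, 118 GB left
tape 1: place 77 GB, 41 GB left
tape 2: place 68 GB, 132 GB left
tape 2: place 75 GB, 57 GB left
tape 3: place 79 GB, 121 GB left
tape 3: place 82 GB, 39 GB left
tape 4: place 81 GB, 119 GB left
tape 4: place 86 GB, 33 GB left
tape 5: place 70 GB, 130 GB left
tape 5: place 70 GB, 60 GB left
tape 6: place 84 GB, 116 GB left
tape 6: place 77 GB, 39 GB left
Final tapes: [82,77] [68,75] [79,82] [81,86] [70,70] [84,77].

6 tapes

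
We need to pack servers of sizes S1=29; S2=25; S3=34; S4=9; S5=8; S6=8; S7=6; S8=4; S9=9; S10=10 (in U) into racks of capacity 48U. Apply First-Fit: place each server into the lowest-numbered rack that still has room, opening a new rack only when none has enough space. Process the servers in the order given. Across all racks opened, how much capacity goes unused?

50

Put S1 (29U) in rack 1; 19U remain.
Put S2 (25U) in rack 2; 23U remain.
Put S3 (34U) in rack 3; 14U remain.
Put S4 (9U) in rack 1; 10U remain.
Put S5 (8U) in rack 1; 2U remain.
Put S6 (8U) in rack 2; 15U remain.
Put S7 (6U) in rack 2; 9U remain.
Put S8 (4U) in rack 2; 5U remain.
Put S9 (9U) in rack 3; 5U remain.
Put S10 (10U) in rack 4; 38U remain.
4 racks × 48U = 192U; used 142U; unused 50U.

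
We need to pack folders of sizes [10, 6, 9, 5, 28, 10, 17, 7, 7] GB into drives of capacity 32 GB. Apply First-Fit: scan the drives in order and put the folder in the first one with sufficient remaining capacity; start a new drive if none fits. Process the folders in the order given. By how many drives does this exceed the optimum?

0

First-Fit: [10,6,9,5] [28] [10,17] [7,7] → 4 drives.
Total size 99 GB; any packing needs at least ⌈99/32⌉ = 4 drives.
So 4 is already optimal.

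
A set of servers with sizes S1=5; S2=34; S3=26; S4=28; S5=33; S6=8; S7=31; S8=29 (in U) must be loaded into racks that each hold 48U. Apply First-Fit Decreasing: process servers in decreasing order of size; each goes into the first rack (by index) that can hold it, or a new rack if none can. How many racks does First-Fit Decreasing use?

Sorted descending: 34, 33, 31, 29, 28, 26, 8, 5.
rack 1: place 34U, 14U left
rack 2: place 33U, 15U left
rack 3: place 31U, 17U left
rack 4: place 29U, 19U left
rack 5: place 28U, 20U left
rack 6: place 26U, 22U left
rack 1: place 8U, 6U left
rack 1: place 5U, 1U left

6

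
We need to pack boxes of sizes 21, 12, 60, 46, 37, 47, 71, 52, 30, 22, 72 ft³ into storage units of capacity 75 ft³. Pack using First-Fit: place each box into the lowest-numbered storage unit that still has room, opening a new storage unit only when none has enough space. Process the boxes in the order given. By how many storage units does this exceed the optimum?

1

First-Fit: [21,12,37] [60] [46,22] [47] [71] [52] [30] [72] → 8 storage units.
Total size 470 ft³; any packing needs at least ⌈470/75⌉ = 7 storage units.
An optimal packing achieves that bound: [72] [71] [60,12] [52,22] [47,21] [46] [37,30] → 7 storage units.
Excess: 8 − 7 = 1.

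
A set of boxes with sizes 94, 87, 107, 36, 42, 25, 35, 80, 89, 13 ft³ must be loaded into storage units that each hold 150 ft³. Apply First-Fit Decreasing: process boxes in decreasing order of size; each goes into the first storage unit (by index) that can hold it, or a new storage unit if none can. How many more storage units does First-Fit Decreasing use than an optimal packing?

0

First-Fit Decreasing: [107,42] [94,36,13] [89,35,25] [87] [80] → 5 storage units.
Total size 608 ft³; any packing needs at least ⌈608/150⌉ = 5 storage units.
So 5 is already optimal.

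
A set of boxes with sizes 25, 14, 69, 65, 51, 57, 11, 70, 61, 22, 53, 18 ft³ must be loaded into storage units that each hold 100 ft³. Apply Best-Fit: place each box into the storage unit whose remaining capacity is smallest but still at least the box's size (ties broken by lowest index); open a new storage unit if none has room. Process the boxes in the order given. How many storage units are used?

25 ft³ → storage unit 1 (remaining 75 ft³)
14 ft³ → storage unit 1 (remaining 61 ft³)
69 ft³ → storage unit 2 (remaining 31 ft³)
65 ft³ → storage unit 3 (remaining 35 ft³)
51 ft³ → storage unit 1 (remaining 10 ft³)
57 ft³ → storage unit 4 (remaining 43 ft³)
11 ft³ → storage unit 2 (remaining 20 ft³)
70 ft³ → storage unit 5 (remaining 30 ft³)
61 ft³ → storage unit 6 (remaining 39 ft³)
22 ft³ → storage unit 5 (remaining 8 ft³)
53 ft³ → storage unit 7 (remaining 47 ft³)
18 ft³ → storage unit 2 (remaining 2 ft³)
Final storage units: [25,14,51] [69,11,18] [65] [57] [70,22] [61] [53].

7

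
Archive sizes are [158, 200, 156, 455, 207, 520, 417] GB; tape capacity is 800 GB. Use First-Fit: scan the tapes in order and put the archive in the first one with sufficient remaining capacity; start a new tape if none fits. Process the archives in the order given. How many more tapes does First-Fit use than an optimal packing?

1

First-Fit: [158,200,156,207] [455] [520] [417] → 4 tapes.
Total size 2113 GB; any packing needs at least ⌈2113/800⌉ = 3 tapes.
An optimal packing achieves that bound: [520,207] [455,200] [417,158,156] → 3 tapes.
Excess: 4 − 3 = 1.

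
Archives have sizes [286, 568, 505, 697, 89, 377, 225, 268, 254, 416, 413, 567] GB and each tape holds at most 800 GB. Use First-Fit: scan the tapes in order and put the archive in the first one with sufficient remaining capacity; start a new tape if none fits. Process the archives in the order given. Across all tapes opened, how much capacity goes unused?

1735

286 GB → tape 1 (remaining 514 GB)
568 GB → tape 2 (remaining 232 GB)
505 GB → tape 1 (remaining 9 GB)
697 GB → tape 3 (remaining 103 GB)
89 GB → tape 2 (remaining 143 GB)
377 GB → tape 4 (remaining 423 GB)
225 GB → tape 4 (remaining 198 GB)
268 GB → tape 5 (remaining 532 GB)
254 GB → tape 5 (remaining 278 GB)
416 GB → tape 6 (remaining 384 GB)
413 GB → tape 7 (remaining 387 GB)
567 GB → tape 8 (remaining 233 GB)
8 tapes × 800 GB = 6400 GB; used 4665 GB; unused 1735 GB.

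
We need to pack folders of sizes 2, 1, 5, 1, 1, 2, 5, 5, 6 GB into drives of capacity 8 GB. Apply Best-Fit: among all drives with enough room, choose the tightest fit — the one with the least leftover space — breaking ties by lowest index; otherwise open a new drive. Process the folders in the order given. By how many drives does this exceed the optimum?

1

Best-Fit: [2,1,5] [1,1,2] [5] [5] [6] → 5 drives.
Total size 28 GB; any packing needs at least ⌈28/8⌉ = 4 drives.
An optimal packing achieves that bound: [6,2] [5,2,1] [5,1,1] [5] → 4 drives.
Excess: 5 − 4 = 1.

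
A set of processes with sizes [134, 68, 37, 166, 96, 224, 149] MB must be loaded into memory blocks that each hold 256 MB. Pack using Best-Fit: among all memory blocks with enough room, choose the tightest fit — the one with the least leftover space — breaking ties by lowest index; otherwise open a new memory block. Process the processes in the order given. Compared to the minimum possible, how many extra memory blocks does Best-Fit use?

Best-Fit: [134,68,37] [166] [96,149] [224] → 4 memory blocks.
Total size 874 MB; any packing needs at least ⌈874/256⌉ = 4 memory blocks.
So 4 is already optimal.

0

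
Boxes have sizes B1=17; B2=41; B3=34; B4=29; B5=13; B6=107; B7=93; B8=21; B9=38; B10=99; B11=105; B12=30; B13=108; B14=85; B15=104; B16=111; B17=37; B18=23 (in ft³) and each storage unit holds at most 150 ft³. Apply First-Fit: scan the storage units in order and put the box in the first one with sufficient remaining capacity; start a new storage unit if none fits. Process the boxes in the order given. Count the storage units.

storage unit 1: place B1 (17 ft³), 133 ft³ left
storage unit 1: place B2 (41 ft³), 92 ft³ left
storage unit 1: place B3 (34 ft³), 58 ft³ left
storage unit 1: place B4 (29 ft³), 29 ft³ left
storage unit 1: place B5 (13 ft³), 16 ft³ left
storage unit 2: place B6 (107 ft³), 43 ft³ left
storage unit 3: place B7 (93 ft³), 57 ft³ left
storage unit 2: place B8 (21 ft³), 22 ft³ left
storage unit 3: place B9 (38 ft³), 19 ft³ left
storage unit 4: place B10 (99 ft³), 51 ft³ left
storage unit 5: place B11 (105 ft³), 45 ft³ left
storage unit 4: place B12 (30 ft³), 21 ft³ left
storage unit 6: place B13 (108 ft³), 42 ft³ left
storage unit 7: place B14 (85 ft³), 65 ft³ left
storage unit 8: place B15 (104 ft³), 46 ft³ left
storage unit 9: place B16 (111 ft³), 39 ft³ left
storage unit 5: place B17 (37 ft³), 8 ft³ left
storage unit 6: place B18 (23 ft³), 19 ft³ left

9 storage units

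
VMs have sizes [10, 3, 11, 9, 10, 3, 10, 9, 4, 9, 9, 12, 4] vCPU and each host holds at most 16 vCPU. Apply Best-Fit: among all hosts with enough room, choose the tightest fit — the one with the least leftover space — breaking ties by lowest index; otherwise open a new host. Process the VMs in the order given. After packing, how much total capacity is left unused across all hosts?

41

Put 10 vCPU in host 1; 6 vCPU remain.
Put 3 vCPU in host 1; 3 vCPU remain.
Put 11 vCPU in host 2; 5 vCPU remain.
Put 9 vCPU in host 3; 7 vCPU remain.
Put 10 vCPU in host 4; 6 vCPU remain.
Put 3 vCPU in host 1; 0 vCPU remain.
Put 10 vCPU in host 5; 6 vCPU remain.
Put 9 vCPU in host 6; 7 vCPU remain.
Put 4 vCPU in host 2; 1 vCPU remain.
Put 9 vCPU in host 7; 7 vCPU remain.
Put 9 vCPU in host 8; 7 vCPU remain.
Put 12 vCPU in host 9; 4 vCPU remain.
Put 4 vCPU in host 9; 0 vCPU remain.
9 hosts × 16 vCPU = 144 vCPU; used 103 vCPU; unused 41 vCPU.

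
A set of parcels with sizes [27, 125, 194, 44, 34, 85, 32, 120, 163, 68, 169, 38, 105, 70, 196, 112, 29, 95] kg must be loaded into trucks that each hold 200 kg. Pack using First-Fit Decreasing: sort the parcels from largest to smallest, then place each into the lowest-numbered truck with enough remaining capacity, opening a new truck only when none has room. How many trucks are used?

9 trucks

Sorted descending: 196, 194, 169, 163, 125, 120, 112, 105, 95, 85, 70, 68, 44, 38, 34, 32, 29, 27.
truck 1: place 196 kg, 4 kg left
truck 2: place 194 kg, 6 kg left
truck 3: place 169 kg, 31 kg left
truck 4: place 163 kg, 37 kg left
truck 5: place 125 kg, 75 kg left
truck 6: place 120 kg, 80 kg left
truck 7: place 112 kg, 88 kg left
truck 8: place 105 kg, 95 kg left
truck 8: place 95 kg, 0 kg left
truck 7: place 85 kg, 3 kg left
truck 5: place 70 kg, 5 kg left
truck 6: place 68 kg, 12 kg left
truck 9: place 44 kg, 156 kg left
truck 9: place 38 kg, 118 kg left
truck 4: place 34 kg, 3 kg left
truck 9: place 32 kg, 86 kg left
truck 3: place 29 kg, 2 kg left
truck 9: place 27 kg, 59 kg left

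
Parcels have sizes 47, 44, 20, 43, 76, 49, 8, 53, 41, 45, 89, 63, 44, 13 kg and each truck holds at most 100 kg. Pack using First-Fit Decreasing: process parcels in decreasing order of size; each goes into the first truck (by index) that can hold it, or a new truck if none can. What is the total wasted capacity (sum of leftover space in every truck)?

Sorted descending: 89, 76, 63, 53, 49, 47, 45, 44, 44, 43, 41, 20, 13, 8.
89 kg → truck 1 (remaining 11 kg)
76 kg → truck 2 (remaining 24 kg)
63 kg → truck 3 (remaining 37 kg)
53 kg → truck 4 (remaining 47 kg)
49 kg → truck 5 (remaining 51 kg)
47 kg → truck 4 (remaining 0 kg)
45 kg → truck 5 (remaining 6 kg)
44 kg → truck 6 (remaining 56 kg)
44 kg → truck 6 (remaining 12 kg)
43 kg → truck 7 (remaining 57 kg)
41 kg → truck 7 (remaining 16 kg)
20 kg → truck 2 (remaining 4 kg)
13 kg → truck 3 (remaining 24 kg)
8 kg → truck 1 (remaining 3 kg)
7 trucks × 100 kg = 700 kg; used 635 kg; unused 65 kg.

65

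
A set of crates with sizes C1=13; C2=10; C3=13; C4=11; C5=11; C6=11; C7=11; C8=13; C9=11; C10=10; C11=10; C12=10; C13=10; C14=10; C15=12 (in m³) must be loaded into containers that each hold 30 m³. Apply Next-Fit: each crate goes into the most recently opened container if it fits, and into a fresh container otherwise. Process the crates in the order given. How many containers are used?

7

Put C1 (13 m³) in container 1; 17 m³ remain.
Put C2 (10 m³) in container 1; 7 m³ remain.
Put C3 (13 m³) in container 2; 17 m³ remain.
Put C4 (11 m³) in container 2; 6 m³ remain.
Put C5 (11 m³) in container 3; 19 m³ remain.
Put C6 (11 m³) in container 3; 8 m³ remain.
Put C7 (11 m³) in container 4; 19 m³ remain.
Put C8 (13 m³) in container 4; 6 m³ remain.
Put C9 (11 m³) in container 5; 19 m³ remain.
Put C10 (10 m³) in container 5; 9 m³ remain.
Put C11 (10 m³) in container 6; 20 m³ remain.
Put C12 (10 m³) in container 6; 10 m³ remain.
Put C13 (10 m³) in container 6; 0 m³ remain.
Put C14 (10 m³) in container 7; 20 m³ remain.
Put C15 (12 m³) in container 7; 8 m³ remain.
Final containers: [13,10] [13,11] [11,11] [11,13] [11,10] [10,10,10] [10,12].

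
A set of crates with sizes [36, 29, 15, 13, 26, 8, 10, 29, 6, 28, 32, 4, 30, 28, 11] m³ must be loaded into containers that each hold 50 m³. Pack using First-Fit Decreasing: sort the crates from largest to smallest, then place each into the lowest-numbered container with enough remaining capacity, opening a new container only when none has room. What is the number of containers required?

Sorted descending: 36, 32, 30, 29, 29, 28, 28, 26, 15, 13, 11, 10, 8, 6, 4.
container 1: place 36 m³, 14 m³ left
container 2: place 32 m³, 18 m³ left
container 3: place 30 m³, 20 m³ left
container 4: place 29 m³, 21 m³ left
container 5: place 29 m³, 21 m³ left
container 6: place 28 m³, 22 m³ left
container 7: place 28 m³, 22 m³ left
container 8: place 26 m³, 24 m³ left
container 2: place 15 m³, 3 m³ left
container 1: place 13 m³, 1 m³ left
container 3: place 11 m³, 9 m³ left
container 4: place 10 m³, 11 m³ left
container 3: place 8 m³, 1 m³ left
container 4: place 6 m³, 5 m³ left
container 4: place 4 m³, 1 m³ left
Final containers: [36,13] [32,15] [30,11,8] [29,10,6,4] [29] [28] [28] [26].

8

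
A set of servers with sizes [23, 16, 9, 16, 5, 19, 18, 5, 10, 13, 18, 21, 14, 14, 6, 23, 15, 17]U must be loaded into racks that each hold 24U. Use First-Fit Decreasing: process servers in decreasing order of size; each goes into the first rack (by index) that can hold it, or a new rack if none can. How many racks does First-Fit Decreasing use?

Sorted descending: 23, 23, 21, 19, 18, 18, 17, 16, 16, 15, 14, 14, 13, 10, 9, 6, 5, 5.
23U → rack 1 (remaining 1U)
23U → rack 2 (remaining 1U)
21U → rack 3 (remaining 3U)
19U → rack 4 (remaining 5U)
18U → rack 5 (remaining 6U)
18U → rack 6 (remaining 6U)
17U → rack 7 (remaining 7U)
16U → rack 8 (remaining 8U)
16U → rack 9 (remaining 8U)
15U → rack 10 (remaining 9U)
14U → rack 11 (remaining 10U)
14U → rack 12 (remaining 10U)
13U → rack 13 (remaining 11U)
10U → rack 11 (remaining 0U)
9U → rack 10 (remaining 0U)
6U → rack 5 (remaining 0U)
5U → rack 4 (remaining 0U)
5U → rack 6 (remaining 1U)
Final racks: [23] [23] [21] [19,5] [18,6] [18,5] [17] [16] [16] [15,9] [14,10] [14] [13].

13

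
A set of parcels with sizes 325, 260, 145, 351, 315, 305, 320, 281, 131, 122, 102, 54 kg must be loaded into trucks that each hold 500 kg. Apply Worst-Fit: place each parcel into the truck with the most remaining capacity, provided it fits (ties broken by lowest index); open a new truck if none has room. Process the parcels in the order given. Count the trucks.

325 kg → truck 1 (remaining 175 kg)
260 kg → truck 2 (remaining 240 kg)
145 kg → truck 2 (remaining 95 kg)
351 kg → truck 3 (remaining 149 kg)
315 kg → truck 4 (remaining 185 kg)
305 kg → truck 5 (remaining 195 kg)
320 kg → truck 6 (remaining 180 kg)
281 kg → truck 7 (remaining 219 kg)
131 kg → truck 7 (remaining 88 kg)
122 kg → truck 5 (remaining 73 kg)
102 kg → truck 4 (remaining 83 kg)
54 kg → truck 6 (remaining 126 kg)

7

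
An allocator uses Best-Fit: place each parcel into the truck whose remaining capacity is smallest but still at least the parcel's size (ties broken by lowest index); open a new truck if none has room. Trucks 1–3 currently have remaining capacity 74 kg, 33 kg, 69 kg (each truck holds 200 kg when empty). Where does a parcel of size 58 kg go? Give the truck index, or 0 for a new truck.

Trucks with room: truck 1 (74 kg), truck 3 (69 kg).
Tightest fit is truck 3 with 69 kg free.

3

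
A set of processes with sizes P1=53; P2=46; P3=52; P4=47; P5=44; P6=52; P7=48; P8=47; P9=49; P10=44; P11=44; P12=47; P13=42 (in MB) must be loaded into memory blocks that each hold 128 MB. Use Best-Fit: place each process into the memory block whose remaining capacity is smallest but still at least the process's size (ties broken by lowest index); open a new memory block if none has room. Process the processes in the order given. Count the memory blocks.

7

P1 (53 MB) → memory block 1 (remaining 75 MB)
P2 (46 MB) → memory block 1 (remaining 29 MB)
P3 (52 MB) → memory block 2 (remaining 76 MB)
P4 (47 MB) → memory block 2 (remaining 29 MB)
P5 (44 MB) → memory block 3 (remaining 84 MB)
P6 (52 MB) → memory block 3 (remaining 32 MB)
P7 (48 MB) → memory block 4 (remaining 80 MB)
P8 (47 MB) → memory block 4 (remaining 33 MB)
P9 (49 MB) → memory block 5 (remaining 79 MB)
P10 (44 MB) → memory block 5 (remaining 35 MB)
P11 (44 MB) → memory block 6 (remaining 84 MB)
P12 (47 MB) → memory block 6 (remaining 37 MB)
P13 (42 MB) → memory block 7 (remaining 86 MB)
Final memory blocks: [53,46] [52,47] [44,52] [48,47] [49,44] [44,47] [42].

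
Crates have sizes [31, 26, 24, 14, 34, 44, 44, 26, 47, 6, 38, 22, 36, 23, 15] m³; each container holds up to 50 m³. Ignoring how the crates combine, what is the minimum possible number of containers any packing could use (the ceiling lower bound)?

9

Total size = 31 + 26 + 24 + 14 + 34 + 44 + 44 + 26 + 47 + 6 + 38 + 22 + 36 + 23 + 15 = 430 m³.
⌈430 / 50⌉ = 9.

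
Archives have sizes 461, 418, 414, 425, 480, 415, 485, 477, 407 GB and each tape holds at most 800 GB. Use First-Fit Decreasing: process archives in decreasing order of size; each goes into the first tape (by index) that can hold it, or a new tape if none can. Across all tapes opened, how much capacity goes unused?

3218

Sorted descending: 485, 480, 477, 461, 425, 418, 415, 414, 407.
485 GB → tape 1 (remaining 315 GB)
480 GB → tape 2 (remaining 320 GB)
477 GB → tape 3 (remaining 323 GB)
461 GB → tape 4 (remaining 339 GB)
425 GB → tape 5 (remaining 375 GB)
418 GB → tape 6 (remaining 382 GB)
415 GB → tape 7 (remaining 385 GB)
414 GB → tape 8 (remaining 386 GB)
407 GB → tape 9 (remaining 393 GB)
9 tapes × 800 GB = 7200 GB; used 3982 GB; unused 3218 GB.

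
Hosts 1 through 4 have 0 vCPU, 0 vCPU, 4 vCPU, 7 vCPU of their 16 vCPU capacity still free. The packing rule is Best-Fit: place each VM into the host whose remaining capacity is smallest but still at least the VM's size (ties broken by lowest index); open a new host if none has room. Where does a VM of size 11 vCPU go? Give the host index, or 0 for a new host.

0

No host has ≥ 11 vCPU free, so a new host is opened.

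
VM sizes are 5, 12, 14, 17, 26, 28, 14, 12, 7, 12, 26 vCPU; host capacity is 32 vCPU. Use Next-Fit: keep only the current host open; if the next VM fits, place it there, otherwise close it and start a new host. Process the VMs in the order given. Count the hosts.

host 1: place 5 vCPU, 27 vCPU left
host 1: place 12 vCPU, 15 vCPU left
host 1: place 14 vCPU, 1 vCPU left
host 2: place 17 vCPU, 15 vCPU left
host 3: place 26 vCPU, 6 vCPU left
host 4: place 28 vCPU, 4 vCPU left
host 5: place 14 vCPU, 18 vCPU left
host 5: place 12 vCPU, 6 vCPU left
host 6: place 7 vCPU, 25 vCPU left
host 6: place 12 vCPU, 13 vCPU left
host 7: place 26 vCPU, 6 vCPU left

7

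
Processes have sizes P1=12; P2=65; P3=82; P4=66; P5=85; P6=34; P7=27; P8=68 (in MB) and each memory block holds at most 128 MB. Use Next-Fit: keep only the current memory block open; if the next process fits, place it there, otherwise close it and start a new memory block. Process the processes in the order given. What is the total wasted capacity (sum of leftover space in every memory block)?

memory block 1: place P1 (12 MB), 116 MB left
memory block 1: place P2 (65 MB), 51 MB left
memory block 2: place P3 (82 MB), 46 MB left
memory block 3: place P4 (66 MB), 62 MB left
memory block 4: place P5 (85 MB), 43 MB left
memory block 4: place P6 (34 MB), 9 MB left
memory block 5: place P7 (27 MB), 101 MB left
memory block 5: place P8 (68 MB), 33 MB left
5 memory blocks × 128 MB = 640 MB; used 439 MB; unused 201 MB.

201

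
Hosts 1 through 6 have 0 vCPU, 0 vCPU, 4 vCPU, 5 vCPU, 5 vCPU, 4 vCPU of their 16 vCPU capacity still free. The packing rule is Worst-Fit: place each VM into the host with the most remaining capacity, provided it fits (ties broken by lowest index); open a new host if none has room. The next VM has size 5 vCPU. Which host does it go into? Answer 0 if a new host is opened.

Hosts with room: host 4 (5 vCPU), host 5 (5 vCPU).
Most room is host 4 with 5 vCPU free.

4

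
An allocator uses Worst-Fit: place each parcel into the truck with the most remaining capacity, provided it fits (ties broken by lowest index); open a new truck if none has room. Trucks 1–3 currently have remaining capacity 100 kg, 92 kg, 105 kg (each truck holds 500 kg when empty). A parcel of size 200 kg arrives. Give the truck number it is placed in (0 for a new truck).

0

No truck has ≥ 200 kg free, so a new truck is opened.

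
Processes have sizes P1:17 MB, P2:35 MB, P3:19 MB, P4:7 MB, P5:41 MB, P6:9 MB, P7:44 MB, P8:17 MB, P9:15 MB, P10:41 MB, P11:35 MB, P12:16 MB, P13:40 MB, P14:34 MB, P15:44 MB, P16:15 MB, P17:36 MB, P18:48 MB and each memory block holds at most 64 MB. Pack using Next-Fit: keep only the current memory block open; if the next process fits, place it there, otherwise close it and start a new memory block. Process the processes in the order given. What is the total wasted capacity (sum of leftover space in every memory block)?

191

P1 (17 MB) → memory block 1 (remaining 47 MB)
P2 (35 MB) → memory block 1 (remaining 12 MB)
P3 (19 MB) → memory block 2 (remaining 45 MB)
P4 (7 MB) → memory block 2 (remaining 38 MB)
P5 (41 MB) → memory block 3 (remaining 23 MB)
P6 (9 MB) → memory block 3 (remaining 14 MB)
P7 (44 MB) → memory block 4 (remaining 20 MB)
P8 (17 MB) → memory block 4 (remaining 3 MB)
P9 (15 MB) → memory block 5 (remaining 49 MB)
P10 (41 MB) → memory block 5 (remaining 8 MB)
P11 (35 MB) → memory block 6 (remaining 29 MB)
P12 (16 MB) → memory block 6 (remaining 13 MB)
P13 (40 MB) → memory block 7 (remaining 24 MB)
P14 (34 MB) → memory block 8 (remaining 30 MB)
P15 (44 MB) → memory block 9 (remaining 20 MB)
P16 (15 MB) → memory block 9 (remaining 5 MB)
P17 (36 MB) → memory block 10 (remaining 28 MB)
P18 (48 MB) → memory block 11 (remaining 16 MB)
11 memory blocks × 64 MB = 704 MB; used 513 MB; unused 191 MB.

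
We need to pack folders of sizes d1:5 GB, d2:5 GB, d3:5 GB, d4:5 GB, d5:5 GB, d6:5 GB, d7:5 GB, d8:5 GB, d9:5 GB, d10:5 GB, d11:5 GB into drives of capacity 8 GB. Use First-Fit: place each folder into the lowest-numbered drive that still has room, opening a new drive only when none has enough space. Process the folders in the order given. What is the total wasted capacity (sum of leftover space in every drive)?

drive 1: place d1 (5 GB), 3 GB left
drive 2: place d2 (5 GB), 3 GB left
drive 3: place d3 (5 GB), 3 GB left
drive 4: place d4 (5 GB), 3 GB left
drive 5: place d5 (5 GB), 3 GB left
drive 6: place d6 (5 GB), 3 GB left
drive 7: place d7 (5 GB), 3 GB left
drive 8: place d8 (5 GB), 3 GB left
drive 9: place d9 (5 GB), 3 GB left
drive 10: place d10 (5 GB), 3 GB left
drive 11: place d11 (5 GB), 3 GB left
11 drives × 8 GB = 88 GB; used 55 GB; unused 33 GB.

33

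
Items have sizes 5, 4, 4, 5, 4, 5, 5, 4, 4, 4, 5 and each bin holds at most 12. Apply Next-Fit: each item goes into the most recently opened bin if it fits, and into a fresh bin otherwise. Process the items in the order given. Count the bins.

5 → bin 1 (remaining 7)
4 → bin 1 (remaining 3)
4 → bin 2 (remaining 8)
5 → bin 2 (remaining 3)
4 → bin 3 (remaining 8)
5 → bin 3 (remaining 3)
5 → bin 4 (remaining 7)
4 → bin 4 (remaining 3)
4 → bin 5 (remaining 8)
4 → bin 5 (remaining 4)
5 → bin 6 (remaining 7)

6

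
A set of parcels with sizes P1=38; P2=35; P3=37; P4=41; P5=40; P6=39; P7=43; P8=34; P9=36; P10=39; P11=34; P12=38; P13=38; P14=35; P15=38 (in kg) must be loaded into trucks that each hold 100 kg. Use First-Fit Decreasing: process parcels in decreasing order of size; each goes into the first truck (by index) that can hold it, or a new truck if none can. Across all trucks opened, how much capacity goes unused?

235

Sorted descending: 43, 41, 40, 39, 39, 38, 38, 38, 38, 37, 36, 35, 35, 34, 34.
Put 43 kg in truck 1; 57 kg remain.
Put 41 kg in truck 1; 16 kg remain.
Put 40 kg in truck 2; 60 kg remain.
Put 39 kg in truck 2; 21 kg remain.
Put 39 kg in truck 3; 61 kg remain.
Put 38 kg in truck 3; 23 kg remain.
Put 38 kg in truck 4; 62 kg remain.
Put 38 kg in truck 4; 24 kg remain.
Put 38 kg in truck 5; 62 kg remain.
Put 37 kg in truck 5; 25 kg remain.
Put 36 kg in truck 6; 64 kg remain.
Put 35 kg in truck 6; 29 kg remain.
Put 35 kg in truck 7; 65 kg remain.
Put 34 kg in truck 7; 31 kg remain.
Put 34 kg in truck 8; 66 kg remain.
8 trucks × 100 kg = 800 kg; used 565 kg; unused 235 kg.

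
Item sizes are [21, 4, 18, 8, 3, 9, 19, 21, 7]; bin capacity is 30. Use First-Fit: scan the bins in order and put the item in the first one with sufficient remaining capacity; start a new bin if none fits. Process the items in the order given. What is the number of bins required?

21 → bin 1 (remaining 9)
4 → bin 1 (remaining 5)
18 → bin 2 (remaining 12)
8 → bin 2 (remaining 4)
3 → bin 1 (remaining 2)
9 → bin 3 (remaining 21)
19 → bin 3 (remaining 2)
21 → bin 4 (remaining 9)
7 → bin 4 (remaining 2)
Final bins: [21,4,3] [18,8] [9,19] [21,7].

4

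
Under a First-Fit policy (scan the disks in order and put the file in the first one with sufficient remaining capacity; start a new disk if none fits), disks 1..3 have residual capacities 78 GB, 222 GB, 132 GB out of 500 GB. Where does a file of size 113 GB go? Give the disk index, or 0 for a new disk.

Disks with room: disk 2 (222 GB), disk 3 (132 GB).
The first with room is disk 2.

2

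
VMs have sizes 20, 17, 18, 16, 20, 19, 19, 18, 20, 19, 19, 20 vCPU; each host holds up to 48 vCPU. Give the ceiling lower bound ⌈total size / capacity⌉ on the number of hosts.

5 hosts

Total size = 20 + 17 + 18 + 16 + 20 + 19 + 19 + 18 + 20 + 19 + 19 + 20 = 225 vCPU.
⌈225 / 48⌉ = 5.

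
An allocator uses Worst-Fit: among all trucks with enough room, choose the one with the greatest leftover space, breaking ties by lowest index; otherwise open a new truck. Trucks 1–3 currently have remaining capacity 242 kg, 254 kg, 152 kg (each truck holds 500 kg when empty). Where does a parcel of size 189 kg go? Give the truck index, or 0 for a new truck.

Trucks with room: truck 1 (242 kg), truck 2 (254 kg).
Most room is truck 2 with 254 kg free.

2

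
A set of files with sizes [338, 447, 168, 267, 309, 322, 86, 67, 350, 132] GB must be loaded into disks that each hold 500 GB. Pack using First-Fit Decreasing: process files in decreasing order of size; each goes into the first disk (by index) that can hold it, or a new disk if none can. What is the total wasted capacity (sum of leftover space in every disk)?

Sorted descending: 447, 350, 338, 322, 309, 267, 168, 132, 86, 67.
disk 1: place 447 GB, 53 GB left
disk 2: place 350 GB, 150 GB left
disk 3: place 338 GB, 162 GB left
disk 4: place 322 GB, 178 GB left
disk 5: place 309 GB, 191 GB left
disk 6: place 267 GB, 233 GB left
disk 4: place 168 GB, 10 GB left
disk 2: place 132 GB, 18 GB left
disk 3: place 86 GB, 76 GB left
disk 3: place 67 GB, 9 GB left
6 disks × 500 GB = 3000 GB; used 2486 GB; unused 514 GB.

514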